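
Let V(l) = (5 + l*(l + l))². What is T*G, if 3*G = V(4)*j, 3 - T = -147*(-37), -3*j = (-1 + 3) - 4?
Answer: -1653752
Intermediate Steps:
j = ⅔ (j = -((-1 + 3) - 4)/3 = -(2 - 4)/3 = -⅓*(-2) = ⅔ ≈ 0.66667)
V(l) = (5 + 2*l²)² (V(l) = (5 + l*(2*l))² = (5 + 2*l²)²)
T = -5436 (T = 3 - (-147)*(-37) = 3 - 1*5439 = 3 - 5439 = -5436)
G = 2738/9 (G = ((5 + 2*4²)²*(⅔))/3 = ((5 + 2*16)²*(⅔))/3 = ((5 + 32)²*(⅔))/3 = (37²*(⅔))/3 = (1369*(⅔))/3 = (⅓)*(2738/3) = 2738/9 ≈ 304.22)
T*G = -5436*2738/9 = -1653752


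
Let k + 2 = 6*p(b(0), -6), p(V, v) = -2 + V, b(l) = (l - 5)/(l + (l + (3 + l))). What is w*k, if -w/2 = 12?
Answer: 576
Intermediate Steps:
b(l) = (-5 + l)/(3 + 3*l) (b(l) = (-5 + l)/(l + (3 + 2*l)) = (-5 + l)/(3 + 3*l))
w = -24 (w = -2*12 = -24)
k = -24 (k = -2 + 6*(-2 + (-5 + 0)/(3*(1 + 0))) = -2 + 6*(-2 + (⅓)*(-5)/1) = -2 + 6*(-2 + (⅓)*1*(-5)) = -2 + 6*(-2 - 5/3) = -2 + 6*(-11/3) = -2 - 22 = -24)
w*k = -24*(-24) = 576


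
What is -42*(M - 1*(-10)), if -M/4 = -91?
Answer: -15708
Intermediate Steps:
M = 364 (M = -4*(-91) = 364)
-42*(M - 1*(-10)) = -42*(364 - 1*(-10)) = -42*(364 + 10) = -42*374 = -15708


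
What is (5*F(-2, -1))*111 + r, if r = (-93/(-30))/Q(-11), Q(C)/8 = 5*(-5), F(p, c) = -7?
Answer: -7770031/2000 ≈ -3885.0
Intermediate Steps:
Q(C) = -200 (Q(C) = 8*(5*(-5)) = 8*(-25) = -200)
r = -31/2000 (r = -93/(-30)/(-200) = -93*(-1/30)*(-1/200) = (31/10)*(-1/200) = -31/2000 ≈ -0.015500)
(5*F(-2, -1))*111 + r = (5*(-7))*111 - 31/2000 = -35*111 - 31/2000 = -3885 - 31/2000 = -7770031/2000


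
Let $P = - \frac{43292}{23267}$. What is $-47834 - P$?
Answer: $- \frac{1112910386}{23267} \approx -47832.0$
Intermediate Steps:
$P = - \frac{43292}{23267}$ ($P = \left(-43292\right) \frac{1}{23267} = - \frac{43292}{23267} \approx -1.8607$)
$-47834 - P = -47834 - - \frac{43292}{23267} = -47834 + \frac{43292}{23267} = - \frac{1112910386}{23267}$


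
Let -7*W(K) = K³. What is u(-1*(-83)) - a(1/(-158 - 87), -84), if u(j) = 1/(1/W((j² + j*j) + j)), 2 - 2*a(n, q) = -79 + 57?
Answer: -2663076796465/7 ≈ -3.8044e+11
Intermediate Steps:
W(K) = -K³/7
a(n, q) = 12 (a(n, q) = 1 - (-79 + 57)/2 = 1 - ½*(-22) = 1 + 11 = 12)
u(j) = -(j + 2*j²)³/7 (u(j) = 1/(1/(-((j² + j*j) + j)³/7)) = 1/(1/(-((j² + j²) + j)³/7)) = 1/(1/(-(2*j² + j)³/7)) = 1/(1/(-(j + 2*j²)³/7)) = 1/(-7/(j + 2*j²)³) = -(j + 2*j²)³/7)
u(-1*(-83)) - a(1/(-158 - 87), -84) = -(-1*(-83))³*(1 + 2*(-1*(-83)))³/7 - 1*12 = -⅐*83³*(1 + 2*83)³ - 12 = -⅐*571787*(1 + 166)³ - 12 = -⅐*571787*167³ - 12 = -⅐*571787*4657463 - 12 = -2663076796381/7 - 12 = -2663076796465/7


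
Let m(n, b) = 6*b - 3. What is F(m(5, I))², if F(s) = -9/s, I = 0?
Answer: 9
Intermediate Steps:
m(n, b) = -3 + 6*b
F(m(5, I))² = (-9/(-3 + 6*0))² = (-9/(-3 + 0))² = (-9/(-3))² = (-9*(-⅓))² = 3² = 9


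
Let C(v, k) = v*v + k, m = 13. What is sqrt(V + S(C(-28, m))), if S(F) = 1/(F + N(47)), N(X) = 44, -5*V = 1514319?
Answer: I*sqrt(6367711370)/145 ≈ 550.33*I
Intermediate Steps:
V = -1514319/5 (V = -1/5*1514319 = -1514319/5 ≈ -3.0286e+5)
C(v, k) = k + v**2 (C(v, k) = v**2 + k = k + v**2)
S(F) = 1/(44 + F) (S(F) = 1/(F + 44) = 1/(44 + F))
sqrt(V + S(C(-28, m))) = sqrt(-1514319/5 + 1/(44 + (13 + (-28)**2))) = sqrt(-1514319/5 + 1/(44 + (13 + 784))) = sqrt(-1514319/5 + 1/(44 + 797)) = sqrt(-1514319/5 + 1/841) = sqrt(-1273542274/4205) = I*sqrt(6367711370)/145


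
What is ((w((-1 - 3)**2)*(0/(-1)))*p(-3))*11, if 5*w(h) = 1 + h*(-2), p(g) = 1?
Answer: 0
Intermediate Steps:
w(h) = 1/5 - 2*h/5 (w(h) = (1 + h*(-2))/5 = (1 - 2*h)/5 = 1/5 - 2*h/5)
((w((-1 - 3)**2)*(0/(-1)))*p(-3))*11 = (((1/5 - 2*(-1 - 3)**2/5)*(0/(-1)))*1)*11 = (((1/5 - 2/5*(-4)**2)*(0*(-1)))*1)*11 = (((1/5 - 2/5*16)*0)*1)*11 = (((1/5 - 32/5)*0)*1)*11 = (-31/5*0*1)*11 = (0*1)*11 = 0*11 = 0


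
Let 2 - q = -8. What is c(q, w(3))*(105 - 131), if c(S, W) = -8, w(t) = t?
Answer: 208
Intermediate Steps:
q = 10 (q = 2 - 1*(-8) = 2 + 8 = 10)
c(q, w(3))*(105 - 131) = -8*(105 - 131) = -8*(-26) = 208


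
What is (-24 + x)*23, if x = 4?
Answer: -460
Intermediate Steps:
(-24 + x)*23 = (-24 + 4)*23 = -20*23 = -460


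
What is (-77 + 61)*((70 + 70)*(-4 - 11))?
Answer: 33600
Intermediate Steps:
(-77 + 61)*((70 + 70)*(-4 - 11)) = -2240*(-15) = -16*(-2100) = 33600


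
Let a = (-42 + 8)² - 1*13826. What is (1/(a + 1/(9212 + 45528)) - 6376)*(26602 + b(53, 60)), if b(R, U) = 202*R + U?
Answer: -165245474832200352/693555799 ≈ -2.3826e+8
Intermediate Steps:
b(R, U) = U + 202*R
a = -12670 (a = (-34)² - 13826 = 1156 - 13826 = -12670)
(1/(a + 1/(9212 + 45528)) - 6376)*(26602 + b(53, 60)) = (1/(-12670 + 1/(9212 + 45528)) - 6376)*(26602 + (60 + 202*53)) = (1/(-12670 + 1/54740) - 6376)*(26602 + (60 + 10706)) = (1/(-12670 + 1/54740) - 6376)*(26602 + 10766) = (1/(-693555799/54740) - 6376)*37368 = (-54740/693555799 - 6376)*37368 = -4422111829164/693555799*37368 = -165245474832200352/693555799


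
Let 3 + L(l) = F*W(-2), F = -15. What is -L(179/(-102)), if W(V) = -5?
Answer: -72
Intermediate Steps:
L(l) = 72 (L(l) = -3 - 15*(-5) = -3 + 75 = 72)
-L(179/(-102)) = -1*72 = -72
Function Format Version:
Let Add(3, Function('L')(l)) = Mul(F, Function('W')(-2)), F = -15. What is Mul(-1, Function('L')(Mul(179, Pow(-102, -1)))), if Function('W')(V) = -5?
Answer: -72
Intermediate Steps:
Function('L')(l) = 72 (Function('L')(l) = Add(-3, Mul(-15, -5)) = Add(-3, 75) = 72)
Mul(-1, Function('L')(Mul(179, Pow(-102, -1)))) = Mul(-1, 72) = -72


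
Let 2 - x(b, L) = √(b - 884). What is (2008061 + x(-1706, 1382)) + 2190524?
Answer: 4198587 - I*√2590 ≈ 4.1986e+6 - 50.892*I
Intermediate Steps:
x(b, L) = 2 - √(-884 + b) (x(b, L) = 2 - √(b - 884) = 2 - √(-884 + b))
(2008061 + x(-1706, 1382)) + 2190524 = (2008061 + (2 - √(-884 - 1706))) + 2190524 = (2008061 + (2 - √(-2590))) + 2190524 = (2008061 + (2 - I*√2590)) + 2190524 = (2008063 - I*√2590) + 2190524 = 4198587 - I*√2590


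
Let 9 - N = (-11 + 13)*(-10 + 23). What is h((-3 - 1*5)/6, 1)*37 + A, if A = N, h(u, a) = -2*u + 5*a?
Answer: 800/3 ≈ 266.67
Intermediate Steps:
N = -17 (N = 9 - (-11 + 13)*(-10 + 23) = 9 - 2*13 = 9 - 1*26 = 9 - 26 = -17)
A = -17
h((-3 - 1*5)/6, 1)*37 + A = (-2*(-3 - 1*5)/6 + 5*1)*37 - 17 = (-2*(-3 - 5)/6 + 5)*37 - 17 = (-(-16)/6 + 5)*37 - 17 = (-2*(-4/3) + 5)*37 - 17 = (8/3 + 5)*37 - 17 = (23/3)*37 - 17 = 851/3 - 17 = 800/3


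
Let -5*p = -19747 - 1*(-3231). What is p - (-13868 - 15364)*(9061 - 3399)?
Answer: 827574436/5 ≈ 1.6551e+8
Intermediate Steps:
p = 16516/5 (p = -(-19747 - 1*(-3231))/5 = -(-19747 + 3231)/5 = -⅕*(-16516) = 16516/5 ≈ 3303.2)
p - (-13868 - 15364)*(9061 - 3399) = 16516/5 - (-13868 - 15364)*(9061 - 3399) = 16516/5 - (-29232)*5662 = 16516/5 - 1*(-165511584) = 16516/5 + 165511584 = 827574436/5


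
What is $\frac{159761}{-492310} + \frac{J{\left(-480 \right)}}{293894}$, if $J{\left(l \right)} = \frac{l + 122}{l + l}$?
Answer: $- \frac{321960793669}{992139120960} \approx -0.32451$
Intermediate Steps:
$J{\left(l \right)} = \frac{122 + l}{2 l}$
$\frac{159761}{-492310} + \frac{J{\left(-480 \right)}}{293894} = \frac{159761}{-492310} + \frac{\frac{1}{2} \frac{1}{-480} \left(122 - 480\right)}{293894} = 159761 \left(- \frac{1}{492310}\right) + \frac{1}{2} \left(- \frac{1}{480}\right) \left(-358\right) \frac{1}{293894} = - \frac{22823}{70330} + \frac{179}{480} \cdot \frac{1}{293894} = - \frac{22823}{70330} + \frac{179}{141069120} = - \frac{321960793669}{992139120960}$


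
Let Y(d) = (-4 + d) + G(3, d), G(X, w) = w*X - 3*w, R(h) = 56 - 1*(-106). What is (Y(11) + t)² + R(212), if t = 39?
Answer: 2278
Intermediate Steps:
R(h) = 162 (R(h) = 56 + 106 = 162)
G(X, w) = -3*w + X*w (G(X, w) = X*w - 3*w = -3*w + X*w)
Y(d) = -4 + d (Y(d) = (-4 + d) + d*(-3 + 3) = (-4 + d) + d*0 = (-4 + d) + 0 = -4 + d)
(Y(11) + t)² + R(212) = ((-4 + 11) + 39)² + 162 = (7 + 39)² + 162 = 46² + 162 = 2116 + 162 = 2278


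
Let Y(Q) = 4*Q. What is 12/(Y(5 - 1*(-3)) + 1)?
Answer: 4/11 ≈ 0.36364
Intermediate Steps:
12/(Y(5 - 1*(-3)) + 1) = 12/(4*(5 - 1*(-3)) + 1) = 12/(4*(5 + 3) + 1) = 12/(4*8 + 1) = 12/(32 + 1) = 12/33 = 12*(1/33) = 4/11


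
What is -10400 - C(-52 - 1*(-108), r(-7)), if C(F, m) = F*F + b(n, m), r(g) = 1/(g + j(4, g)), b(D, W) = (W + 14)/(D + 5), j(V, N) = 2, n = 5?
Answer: -676869/50 ≈ -13537.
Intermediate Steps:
b(D, W) = (14 + W)/(5 + D)
r(g) = 1/(2 + g) (r(g) = 1/(g + 2) = 1/(2 + g))
C(F, m) = 7/5 + F² + m/10 (C(F, m) = F*F + (14 + m)/(5 + 5) = F² + (14 + m)/10 = F² + (7/5 + m/10) = 7/5 + F² + m/10)
-10400 - C(-52 - 1*(-108), r(-7)) = -10400 - (7/5 + (-52 - 1*(-108))² + 1/(10*(2 - 7))) = -10400 - (7/5 + (-52 + 108)² + (⅒)/(-5)) = -10400 - (7/5 + 56² + (⅒)*(-⅕)) = -10400 - (7/5 + 3136 - 1/50) = -10400 - 1*156869/50 = -10400 - 156869/50 = -676869/50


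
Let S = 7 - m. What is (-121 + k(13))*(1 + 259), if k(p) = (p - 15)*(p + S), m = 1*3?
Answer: -40300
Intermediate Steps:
m = 3
S = 4 (S = 7 - 1*3 = 7 - 3 = 4)
k(p) = (-15 + p)*(4 + p) (k(p) = (p - 15)*(p + 4) = (-15 + p)*(4 + p))
(-121 + k(13))*(1 + 259) = (-121 + (-60 + 13² - 11*13))*(1 + 259) = (-121 + (-60 + 169 - 143))*260 = (-121 - 34)*260 = -155*260 = -40300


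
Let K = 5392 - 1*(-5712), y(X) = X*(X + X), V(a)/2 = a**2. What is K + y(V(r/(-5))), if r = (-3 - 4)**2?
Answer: 53058408/625 ≈ 84894.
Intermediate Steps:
r = 49 (r = (-7)**2 = 49)
V(a) = 2*a**2
y(X) = 2*X**2 (y(X) = X*(2*X) = 2*X**2)
K = 11104 (K = 5392 + 5712 = 11104)
K + y(V(r/(-5))) = 11104 + 2*(2*(49/(-5))**2)**2 = 11104 + 2*(2*(49*(-1/5))**2)**2 = 11104 + 2*(2*(-49/5)**2)**2 = 11104 + 2*(2*(2401/25))**2 = 11104 + 2*(4802/25)**2 = 11104 + 2*(23059204/625) = 11104 + 46118408/625 = 53058408/625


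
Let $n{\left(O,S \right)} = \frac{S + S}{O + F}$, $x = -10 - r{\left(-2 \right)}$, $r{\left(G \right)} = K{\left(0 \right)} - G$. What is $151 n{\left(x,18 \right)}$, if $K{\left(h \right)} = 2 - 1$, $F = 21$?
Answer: $\frac{1359}{2} \approx 679.5$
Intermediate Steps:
$K{\left(h \right)} = 1$ ($K{\left(h \right)} = 2 - 1 = 1$)
$r{\left(G \right)} = 1 - G$
$x = -13$ ($x = -10 - \left(1 - -2\right) = -10 - \left(1 + 2\right) = -10 - 3 = -13$)
$n{\left(O,S \right)} = \frac{2 S}{21 + O}$ ($n{\left(O,S \right)} = \frac{S + S}{O + 21} = \frac{2 S}{21 + O}$)
$151 n{\left(x,18 \right)} = 151 \cdot 2 \cdot 18 \frac{1}{21 - 13} = 151 \cdot 2 \cdot 18 \cdot \frac{1}{8} = 151 \cdot \frac{9}{2} = \frac{1359}{2}$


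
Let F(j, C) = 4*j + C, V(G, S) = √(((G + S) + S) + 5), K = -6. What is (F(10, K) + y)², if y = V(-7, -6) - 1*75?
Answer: (41 - I*√14)² ≈ 1667.0 - 306.82*I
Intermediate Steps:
V(G, S) = √(5 + G + 2*S) (V(G, S) = √((G + 2*S) + 5) = √(5 + G + 2*S))
F(j, C) = C + 4*j
y = -75 + I*√14 (y = √(5 - 7 + 2*(-6)) - 1*75 = √(5 - 7 - 12) - 75 = √(-14) - 75 = I*√14 - 75 = -75 + I*√14 ≈ -75.0 + 3.7417*I)
(F(10, K) + y)² = ((-6 + 4*10) + (-75 + I*√14))² = ((-6 + 40) + (-75 + I*√14))² = (34 + (-75 + I*√14))² = (-41 + I*√14)²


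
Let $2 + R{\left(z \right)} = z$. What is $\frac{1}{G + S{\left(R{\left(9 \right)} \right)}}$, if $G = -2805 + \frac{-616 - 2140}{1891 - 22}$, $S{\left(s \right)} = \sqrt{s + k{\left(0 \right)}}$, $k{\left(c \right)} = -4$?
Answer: $- \frac{9803467569}{27513172101118} - \frac{3493161 \sqrt{3}}{27513172101118} \approx -0.00035654$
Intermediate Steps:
$R{\left(z \right)} = -2 + z$
$S{\left(s \right)} = \sqrt{-4 + s}$ ($S{\left(s \right)} = \sqrt{s - 4} = \sqrt{-4 + s}$)
$G = - \frac{5245301}{1869}$ ($G = -2805 + \frac{-616 - 2140}{1869} = -2805 + \left(-616 - 2140\right) \frac{1}{1869} = -2805 - \frac{2756}{1869} = - \frac{5245301}{1869} \approx -2806.5$)
$\frac{1}{G + S{\left(R{\left(9 \right)} \right)}} = \frac{1}{- \frac{5245301}{1869} + \sqrt{-4 + \left(-2 + 9\right)}} = \frac{1}{- \frac{5245301}{1869} + \sqrt{-4 + 7}} = \frac{1}{- \frac{5245301}{1869} + \sqrt{3}}$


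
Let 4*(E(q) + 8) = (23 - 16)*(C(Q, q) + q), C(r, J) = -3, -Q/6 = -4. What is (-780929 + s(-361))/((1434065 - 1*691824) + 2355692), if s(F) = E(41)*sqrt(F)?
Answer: -780929/3097933 + 2223*I/6195866 ≈ -0.25208 + 0.00035879*I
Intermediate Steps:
Q = 24 (Q = -6*(-4) = 24)
E(q) = -53/4 + 7*q/4 (E(q) = -8 + ((23 - 16)*(-3 + q))/4 = -8 + (7*(-3 + q))/4 = -8 + (-21 + 7*q)/4 = -8 + (-21/4 + 7*q/4) = -53/4 + 7*q/4)
s(F) = 117*sqrt(F)/2 (s(F) = (-53/4 + (7/4)*41)*sqrt(F) = (-53/4 + 287/4)*sqrt(F) = 117*sqrt(F)/2)
(-780929 + s(-361))/((1434065 - 1*691824) + 2355692) = (-780929 + 117*sqrt(-361)/2)/((1434065 - 1*691824) + 2355692) = (-780929 + 117*(19*I)/2)/((1434065 - 691824) + 2355692) = (-780929 + 2223*I/2)/(742241 + 2355692) = (-780929 + 2223*I/2)/3097933 = (-780929 + 2223*I/2)*(1/3097933) = -780929/3097933 + 2223*I/6195866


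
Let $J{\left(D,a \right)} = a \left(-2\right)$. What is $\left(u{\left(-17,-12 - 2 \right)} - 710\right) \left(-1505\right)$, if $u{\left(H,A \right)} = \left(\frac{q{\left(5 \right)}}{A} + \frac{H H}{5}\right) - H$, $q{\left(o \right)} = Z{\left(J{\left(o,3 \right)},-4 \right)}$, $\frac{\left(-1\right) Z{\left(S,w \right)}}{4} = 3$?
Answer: $954686$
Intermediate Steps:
$J{\left(D,a \right)} = - 2 a$
$Z{\left(S,w \right)} = -12$ ($Z{\left(S,w \right)} = \left(-4\right) 3 = -12$)
$q{\left(o \right)} = -12$
$u{\left(H,A \right)} = - H - \frac{12}{A} + \frac{H^{2}}{5}$ ($u{\left(H,A \right)} = \left(- \frac{12}{A} + \frac{H H}{5}\right) - H = \left(- \frac{12}{A} + H^{2} \cdot \frac{1}{5}\right) - H = \left(- \frac{12}{A} + \frac{H^{2}}{5}\right) - H = - H - \frac{12}{A} + \frac{H^{2}}{5}$)
$\left(u{\left(-17,-12 - 2 \right)} - 710\right) \left(-1505\right) = \left(\left(\left(-1\right) \left(-17\right) - \frac{12}{-12 - 2} + \frac{\left(-17\right)^{2}}{5}\right) - 710\right) \left(-1505\right) = \left(\left(17 - \frac{12}{-14} + \frac{1}{5} \cdot 289\right) - 710\right) \left(-1505\right) = \left(\left(17 - - \frac{6}{7} + \frac{289}{5}\right) - 710\right) \left(-1505\right) = \left(\left(17 + \frac{6}{7} + \frac{289}{5}\right) - 710\right) \left(-1505\right) = \left(\frac{2648}{35} - 710\right) \left(-1505\right) = \left(- \frac{22202}{35}\right) \left(-1505\right) = 954686$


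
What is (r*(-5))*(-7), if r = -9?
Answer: -315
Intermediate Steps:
(r*(-5))*(-7) = -9*(-5)*(-7) = 45*(-7) = -315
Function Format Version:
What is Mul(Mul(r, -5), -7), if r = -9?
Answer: -315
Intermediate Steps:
Mul(Mul(r, -5), -7) = Mul(Mul(-9, -5), -7) = Mul(45, -7) = -315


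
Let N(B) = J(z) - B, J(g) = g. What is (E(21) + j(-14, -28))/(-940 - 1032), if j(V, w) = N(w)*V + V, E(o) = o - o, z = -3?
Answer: 91/493 ≈ 0.18458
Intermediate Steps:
E(o) = 0
N(B) = -3 - B
j(V, w) = V + V*(-3 - w) (j(V, w) = (-3 - w)*V + V = V*(-3 - w) + V = V + V*(-3 - w))
(E(21) + j(-14, -28))/(-940 - 1032) = (0 - 1*(-14)*(2 - 28))/(-940 - 1032) = (0 - 1*(-14)*(-26))/(-1972) = (0 - 364)*(-1/1972) = -364*(-1/1972) = 91/493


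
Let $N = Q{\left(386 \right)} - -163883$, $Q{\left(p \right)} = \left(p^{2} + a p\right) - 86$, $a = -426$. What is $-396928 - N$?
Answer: $-545285$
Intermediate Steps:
$Q{\left(p \right)} = -86 + p^{2} - 426 p$ ($Q{\left(p \right)} = \left(p^{2} - 426 p\right) - 86 = -86 + p^{2} - 426 p$)
$N = 148357$ ($N = \left(-86 + 386^{2} - 164436\right) - -163883 = \left(-86 + 148996 - 164436\right) + 163883 = -15526 + 163883 = 148357$)
$-396928 - N = -396928 - 148357 = -545285$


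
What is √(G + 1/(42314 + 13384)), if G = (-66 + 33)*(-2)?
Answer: √204749691162/55698 ≈ 8.1240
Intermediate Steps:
G = 66 (G = -33*(-2) = 66)
√(G + 1/(42314 + 13384)) = √(66 + 1/(42314 + 13384)) = √(66 + 1/55698) = √(3676069/55698) = √204749691162/55698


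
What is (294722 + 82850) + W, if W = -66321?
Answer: 311251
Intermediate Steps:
(294722 + 82850) + W = (294722 + 82850) - 66321 = 377572 - 66321 = 311251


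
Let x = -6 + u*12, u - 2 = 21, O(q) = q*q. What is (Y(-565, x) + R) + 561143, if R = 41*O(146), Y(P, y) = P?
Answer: 1434534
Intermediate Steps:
O(q) = q**2
u = 23 (u = 2 + 21 = 23)
x = 270 (x = -6 + 23*12 = -6 + 276 = 270)
R = 873956 (R = 41*146**2 = 41*21316 = 873956)
(Y(-565, x) + R) + 561143 = (-565 + 873956) + 561143 = 873391 + 561143 = 1434534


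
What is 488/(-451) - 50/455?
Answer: -48918/41041 ≈ -1.1919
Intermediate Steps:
488/(-451) - 50/455 = 488*(-1/451) - 50*1/455 = -488/451 - 10/91 = -48918/41041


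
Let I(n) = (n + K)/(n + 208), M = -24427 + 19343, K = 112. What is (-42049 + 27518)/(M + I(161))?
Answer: 1787313/625241 ≈ 2.8586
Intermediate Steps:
M = -5084
I(n) = (112 + n)/(208 + n) (I(n) = (n + 112)/(n + 208) = (112 + n)/(208 + n))
(-42049 + 27518)/(M + I(161)) = (-42049 + 27518)/(-5084 + (112 + 161)/(208 + 161)) = -14531/(-5084 + 273/369) = -14531/(-5084 + (1/369)*273) = -14531/(-5084 + 91/123) = -14531/(-625241/123) = -14531*(-123/625241) = 1787313/625241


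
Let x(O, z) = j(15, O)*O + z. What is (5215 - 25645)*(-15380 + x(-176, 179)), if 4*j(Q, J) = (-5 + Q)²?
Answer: 400448430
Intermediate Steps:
j(Q, J) = (-5 + Q)²/4
x(O, z) = z + 25*O (x(O, z) = ((-5 + 15)²/4)*O + z = ((¼)*10²)*O + z = ((¼)*100)*O + z = 25*O + z = z + 25*O)
(5215 - 25645)*(-15380 + x(-176, 179)) = (5215 - 25645)*(-15380 + (179 + 25*(-176))) = -20430*(-15380 + (179 - 4400)) = -20430*(-15380 - 4221) = -20430*(-19601) = 400448430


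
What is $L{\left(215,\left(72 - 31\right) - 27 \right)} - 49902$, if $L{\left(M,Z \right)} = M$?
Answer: $-49687$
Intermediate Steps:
$L{\left(215,\left(72 - 31\right) - 27 \right)} - 49902 = 215 - 49902 = -49687$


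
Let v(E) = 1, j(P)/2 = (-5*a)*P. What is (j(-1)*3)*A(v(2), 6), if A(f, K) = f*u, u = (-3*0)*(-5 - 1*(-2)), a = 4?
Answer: 0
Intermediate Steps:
u = 0 (u = 0*(-5 + 2) = 0*(-3) = 0)
j(P) = -40*P (j(P) = 2*((-5*4)*P) = 2*(-20*P) = -40*P)
A(f, K) = 0 (A(f, K) = f*0 = 0)
(j(-1)*3)*A(v(2), 6) = (-40*(-1)*3)*0 = (40*3)*0 = 120*0 = 0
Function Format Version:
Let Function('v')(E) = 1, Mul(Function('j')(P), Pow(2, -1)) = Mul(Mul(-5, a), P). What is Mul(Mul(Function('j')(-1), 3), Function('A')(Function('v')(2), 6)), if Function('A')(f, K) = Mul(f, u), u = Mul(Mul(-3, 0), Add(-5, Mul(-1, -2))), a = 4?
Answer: 0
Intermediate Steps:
u = 0 (u = Mul(0, Add(-5, 2)) = Mul(0, -3) = 0)
Function('j')(P) = Mul(-40, P) (Function('j')(P) = Mul(2, Mul(Mul(-5, 4), P)) = Mul(2, Mul(-20, P)) = Mul(-40, P))
Function('A')(f, K) = 0 (Function('A')(f, K) = Mul(f, 0) = 0)
Mul(Mul(Function('j')(-1), 3), Function('A')(Function('v')(2), 6)) = Mul(Mul(Mul(-40, -1), 3), 0) = Mul(Mul(40, 3), 0) = Mul(120, 0) = 0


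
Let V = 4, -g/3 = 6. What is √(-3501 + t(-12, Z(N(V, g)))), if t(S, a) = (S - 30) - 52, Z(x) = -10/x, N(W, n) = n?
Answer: I*√3595 ≈ 59.958*I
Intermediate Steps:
g = -18 (g = -3*6 = -18)
t(S, a) = -82 + S (t(S, a) = (-30 + S) - 52 = -82 + S)
√(-3501 + t(-12, Z(N(V, g)))) = √(-3501 + (-82 - 12)) = √(-3501 - 94) = √(-3595) = I*√3595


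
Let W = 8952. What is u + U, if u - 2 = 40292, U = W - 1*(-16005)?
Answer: 65251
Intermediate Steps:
U = 24957 (U = 8952 - 1*(-16005) = 8952 + 16005 = 24957)
u = 40294 (u = 2 + 40292 = 40294)
u + U = 40294 + 24957 = 65251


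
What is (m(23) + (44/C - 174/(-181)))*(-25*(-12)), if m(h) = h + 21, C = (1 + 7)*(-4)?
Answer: 4733475/362 ≈ 13076.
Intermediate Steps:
C = -32 (C = 8*(-4) = -32)
m(h) = 21 + h
(m(23) + (44/C - 174/(-181)))*(-25*(-12)) = ((21 + 23) + (44/(-32) - 174/(-181)))*(-25*(-12)) = (44 + (44*(-1/32) - 174*(-1/181)))*300 = (44 + (-11/8 + 174/181))*300 = (44 - 599/1448)*300 = (63113/1448)*300 = 4733475/362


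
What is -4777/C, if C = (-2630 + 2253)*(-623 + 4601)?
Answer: 281/88218 ≈ 0.0031853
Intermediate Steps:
C = -1499706 (C = -377*3978 = -1499706)
-4777/C = -4777/(-1499706) = -4777*(-1/1499706) = 281/88218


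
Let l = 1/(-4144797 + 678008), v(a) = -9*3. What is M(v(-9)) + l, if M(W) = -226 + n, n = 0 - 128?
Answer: -1227243307/3466789 ≈ -354.00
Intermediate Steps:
v(a) = -27
l = -1/3466789 (l = 1/(-3466789) = -1/3466789 ≈ -2.8845e-7)
n = -128
M(W) = -354 (M(W) = -226 - 128 = -354)
M(v(-9)) + l = -354 - 1/3466789 = -1227243307/3466789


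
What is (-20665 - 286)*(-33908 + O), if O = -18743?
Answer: 1103091101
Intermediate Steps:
(-20665 - 286)*(-33908 + O) = (-20665 - 286)*(-33908 - 18743) = -20951*(-52651) = 1103091101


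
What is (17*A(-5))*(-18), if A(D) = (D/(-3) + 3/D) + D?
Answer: 6018/5 ≈ 1203.6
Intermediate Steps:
A(D) = 3/D + 2*D/3 (A(D) = (D*(-⅓) + 3/D) + D = (-D/3 + 3/D) + D = (3/D - D/3) + D = 3/D + 2*D/3)
(17*A(-5))*(-18) = (17*(3/(-5) + (⅔)*(-5)))*(-18) = (17*(3*(-⅕) - 10/3))*(-18) = (17*(-⅗ - 10/3))*(-18) = (17*(-59/15))*(-18) = -1003/15*(-18) = 6018/5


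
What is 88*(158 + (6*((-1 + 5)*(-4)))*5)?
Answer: -28336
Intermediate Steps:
88*(158 + (6*((-1 + 5)*(-4)))*5) = 88*(158 + (6*(4*(-4)))*5) = 88*(158 + (6*(-16))*5) = 88*(158 - 96*5) = 88*(158 - 480) = 88*(-322) = -28336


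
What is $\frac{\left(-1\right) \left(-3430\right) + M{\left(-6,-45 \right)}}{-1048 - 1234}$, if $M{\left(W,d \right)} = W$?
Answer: $- \frac{1712}{1141} \approx -1.5004$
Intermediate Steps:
$\frac{\left(-1\right) \left(-3430\right) + M{\left(-6,-45 \right)}}{-1048 - 1234} = \frac{\left(-1\right) \left(-3430\right) - 6}{-1048 - 1234} = \frac{3430 - 6}{-2282} = 3424 \left(- \frac{1}{2282}\right) = - \frac{1712}{1141}$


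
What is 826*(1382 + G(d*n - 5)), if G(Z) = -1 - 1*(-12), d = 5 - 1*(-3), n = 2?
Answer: 1150618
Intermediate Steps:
d = 8 (d = 5 + 3 = 8)
G(Z) = 11 (G(Z) = -1 + 12 = 11)
826*(1382 + G(d*n - 5)) = 826*(1382 + 11) = 826*1393 = 1150618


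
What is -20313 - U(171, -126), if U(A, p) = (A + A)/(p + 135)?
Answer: -20351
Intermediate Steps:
U(A, p) = 2*A/(135 + p) (U(A, p) = (2*A)/(135 + p) = 2*A/(135 + p))
-20313 - U(171, -126) = -20313 - 2*171/(135 - 126) = -20313 - 2*171/9 = -20313 - 1*38 = -20313 - 38 = -20351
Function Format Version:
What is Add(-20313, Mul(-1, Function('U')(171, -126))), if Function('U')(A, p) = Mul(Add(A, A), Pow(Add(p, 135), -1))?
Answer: -20351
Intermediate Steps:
Function('U')(A, p) = Mul(2, A, Pow(Add(135, p), -1)) (Function('U')(A, p) = Mul(Mul(2, A), Pow(Add(135, p), -1)) = Mul(2, A, Pow(Add(135, p), -1)))
Add(-20313, Mul(-1, Function('U')(171, -126))) = Add(-20313, Mul(-1, Mul(2, 171, Pow(Add(135, -126), -1)))) = Add(-20313, Mul(-1, Mul(2, 171, Pow(9, -1)))) = Add(-20313, Mul(-1, Mul(2, 171, Rational(1, 9)))) = Add(-20313, Mul(-1, 38)) = Add(-20313, -38) = -20351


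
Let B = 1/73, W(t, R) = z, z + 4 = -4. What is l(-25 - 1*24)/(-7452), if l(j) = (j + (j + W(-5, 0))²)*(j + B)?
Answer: 953600/45333 ≈ 21.035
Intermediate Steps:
z = -8 (z = -4 - 4 = -8)
W(t, R) = -8
B = 1/73 ≈ 0.013699
l(j) = (1/73 + j)*(j + (-8 + j)²) (l(j) = (j + (j - 8)²)*(j + 1/73) = (j + (-8 + j)²)*(1/73 + j) = (1/73 + j)*(j + (-8 + j)²))
l(-25 - 1*24)/(-7452) = (64/73 + (-25 - 1*24)³ - 1094*(-25 - 1*24)²/73 + 4657*(-25 - 1*24)/73)/(-7452) = (64/73 + (-25 - 24)³ - 1094*(-25 - 24)²/73 + 4657*(-25 - 24)/73)*(-1/7452) = (64/73 + (-49)³ - 1094/73*(-49)² + (4657/73)*(-49))*(-1/7452) = (64/73 - 117649 - 1094/73*2401 - 228193/73)*(-1/7452) = (64/73 - 117649 - 2626694/73 - 228193/73)*(-1/7452) = -11443200/73*(-1/7452) = 953600/45333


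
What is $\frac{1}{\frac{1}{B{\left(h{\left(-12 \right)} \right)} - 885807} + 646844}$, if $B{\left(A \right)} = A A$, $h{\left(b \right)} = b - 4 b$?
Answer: $\frac{884511}{572140633283} \approx 1.546 \cdot 10^{-6}$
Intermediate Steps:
$h{\left(b \right)} = - 3 b$
$B{\left(A \right)} = A^{2}$
$\frac{1}{\frac{1}{B{\left(h{\left(-12 \right)} \right)} - 885807} + 646844} = \frac{1}{\frac{1}{\left(\left(-3\right) \left(-12\right)\right)^{2} - 885807} + 646844} = \frac{1}{\frac{1}{36^{2} - 885807} + 646844} = \frac{1}{\frac{1}{1296 - 885807} + 646844} = \frac{1}{\frac{1}{-884511} + 646844} = \frac{1}{- \frac{1}{884511} + 646844} = \frac{1}{\frac{572140633283}{884511}} = \frac{884511}{572140633283}$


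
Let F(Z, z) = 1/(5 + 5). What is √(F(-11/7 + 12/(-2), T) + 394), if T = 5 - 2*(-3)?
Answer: √39410/10 ≈ 19.852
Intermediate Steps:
T = 11 (T = 5 + 6 = 11)
F(Z, z) = ⅒ (F(Z, z) = 1/10 = ⅒)
√(F(-11/7 + 12/(-2), T) + 394) = √(⅒ + 394) = √(3941/10) = √39410/10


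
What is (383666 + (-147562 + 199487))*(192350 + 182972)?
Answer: 163486885302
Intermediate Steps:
(383666 + (-147562 + 199487))*(192350 + 182972) = (383666 + 51925)*375322 = 435591*375322 = 163486885302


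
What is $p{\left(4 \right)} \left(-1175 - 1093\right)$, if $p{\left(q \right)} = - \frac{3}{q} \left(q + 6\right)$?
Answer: $17010$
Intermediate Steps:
$p{\left(q \right)} = - \frac{3 \left(6 + q\right)}{q}$ ($p{\left(q \right)} = - \frac{3}{q} \left(6 + q\right) = - \frac{3 \left(6 + q\right)}{q}$)
$p{\left(4 \right)} \left(-1175 - 1093\right) = \left(-3 - \frac{18}{4}\right) \left(-1175 - 1093\right) = \left(-3 - \frac{9}{2}\right) \left(-1175 - 1093\right) = \left(-3 - \frac{9}{2}\right) \left(-2268\right) = \left(- \frac{15}{2}\right) \left(-2268\right) = 17010$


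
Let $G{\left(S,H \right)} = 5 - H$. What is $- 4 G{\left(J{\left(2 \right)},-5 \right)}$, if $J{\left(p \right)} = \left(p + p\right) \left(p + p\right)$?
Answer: $-40$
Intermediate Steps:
$J{\left(p \right)} = 4 p^{2}$ ($J{\left(p \right)} = 2 p 2 p = 4 p^{2}$)
$- 4 G{\left(J{\left(2 \right)},-5 \right)} = - 4 \left(5 - -5\right) = - 4 \left(5 + 5\right) = \left(-4\right) 10 = -40$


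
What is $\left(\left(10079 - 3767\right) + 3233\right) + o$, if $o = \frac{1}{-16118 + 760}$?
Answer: $\frac{146592109}{15358} \approx 9545.0$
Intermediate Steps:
$o = - \frac{1}{15358}$ ($o = \frac{1}{-15358} = - \frac{1}{15358} \approx -6.5113 \cdot 10^{-5}$)
$\left(\left(10079 - 3767\right) + 3233\right) + o = \left(\left(10079 - 3767\right) + 3233\right) - \frac{1}{15358} = \left(6312 + 3233\right) - \frac{1}{15358} = 9545 - \frac{1}{15358} = \frac{146592109}{15358}$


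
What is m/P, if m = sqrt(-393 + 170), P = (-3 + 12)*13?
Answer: I*sqrt(223)/117 ≈ 0.12763*I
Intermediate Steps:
P = 117 (P = 9*13 = 117)
m = I*sqrt(223) (m = sqrt(-223) = I*sqrt(223) ≈ 14.933*I)
m/P = (I*sqrt(223))/117 = (I*sqrt(223))*(1/117) = I*sqrt(223)/117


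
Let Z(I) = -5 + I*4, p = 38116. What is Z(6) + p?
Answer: 38135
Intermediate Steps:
Z(I) = -5 + 4*I
Z(6) + p = (-5 + 4*6) + 38116 = (-5 + 24) + 38116 = 19 + 38116 = 38135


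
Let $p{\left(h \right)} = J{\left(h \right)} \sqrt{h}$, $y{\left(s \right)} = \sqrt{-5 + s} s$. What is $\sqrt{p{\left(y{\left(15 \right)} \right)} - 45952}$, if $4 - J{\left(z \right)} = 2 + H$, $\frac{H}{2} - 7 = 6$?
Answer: $2 \sqrt{-11488 - 6 \sqrt[4]{2} \sqrt{3} \cdot 5^{\frac{3}{4}}} \approx 214.75 i$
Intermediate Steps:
$H = 26$ ($H = 14 + 2 \cdot 6 = 14 + 12 = 26$)
$J{\left(z \right)} = -24$ ($J{\left(z \right)} = 4 - \left(2 + 26\right) = 4 - 28 = -24$)
$y{\left(s \right)} = s \sqrt{-5 + s}$
$p{\left(h \right)} = - 24 \sqrt{h}$
$\sqrt{p{\left(y{\left(15 \right)} \right)} - 45952} = \sqrt{- 24 \sqrt{15 \sqrt{-5 + 15}} - 45952} = \sqrt{- 24 \sqrt{15 \sqrt{10}} - 45952} = \sqrt{- 24 \sqrt[4]{2} \sqrt{3} \cdot 5^{\frac{3}{4}} - 45952} = \sqrt{-45952 - 24 \sqrt[4]{2} \sqrt{3} \cdot 5^{\frac{3}{4}}}$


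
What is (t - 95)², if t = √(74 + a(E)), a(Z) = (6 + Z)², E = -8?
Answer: (95 - √78)² ≈ 7425.0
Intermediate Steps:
t = √78 (t = √(74 + (6 - 8)²) = √(74 + (-2)²) = √(74 + 4) = √78 ≈ 8.8318)
(t - 95)² = (√78 - 95)² = (-95 + √78)²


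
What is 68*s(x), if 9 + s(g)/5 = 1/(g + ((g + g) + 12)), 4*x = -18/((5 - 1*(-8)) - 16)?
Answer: -100300/33 ≈ -3039.4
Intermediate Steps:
x = 3/2 (x = (-18/((5 - 1*(-8)) - 16))/4 = (-18/((5 + 8) - 16))/4 = (-18/(13 - 16))/4 = (-18/(-3))/4 = (-18*(-⅓))/4 = (¼)*6 = 3/2 ≈ 1.5000)
s(g) = -45 + 5/(12 + 3*g) (s(g) = -45 + 5/(g + ((g + g) + 12)) = -45 + 5/(g + (2*g + 12)) = -45 + 5/(g + (12 + 2*g)) = -45 + 5/(12 + 3*g))
68*s(x) = 68*(5*(-107 - 27*3/2)/(3*(4 + 3/2))) = 68*(5*(-107 - 81/2)/(3*(11/2))) = 68*((5/3)*(2/11)*(-295/2)) = 68*(-1475/33) = -100300/33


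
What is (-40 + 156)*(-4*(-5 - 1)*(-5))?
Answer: -13920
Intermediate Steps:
(-40 + 156)*(-4*(-5 - 1)*(-5)) = 116*(-4*(-6)*(-5)) = 116*(24*(-5)) = 116*(-120) = -13920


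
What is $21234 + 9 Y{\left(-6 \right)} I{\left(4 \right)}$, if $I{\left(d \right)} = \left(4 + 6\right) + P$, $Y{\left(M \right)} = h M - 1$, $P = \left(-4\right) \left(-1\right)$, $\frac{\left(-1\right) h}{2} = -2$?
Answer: $18084$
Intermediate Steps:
$h = 4$ ($h = \left(-2\right) \left(-2\right) = 4$)
$P = 4$
$Y{\left(M \right)} = -1 + 4 M$ ($Y{\left(M \right)} = 4 M - 1 = -1 + 4 M$)
$I{\left(d \right)} = 14$ ($I{\left(d \right)} = \left(4 + 6\right) + 4 = 10 + 4 = 14$)
$21234 + 9 Y{\left(-6 \right)} I{\left(4 \right)} = 21234 + 9 \left(-1 + 4 \left(-6\right)\right) 14 = 21234 + 9 \left(-1 - 24\right) 14 = 21234 + 9 \left(-25\right) 14 = 21234 - 3150 = 18084$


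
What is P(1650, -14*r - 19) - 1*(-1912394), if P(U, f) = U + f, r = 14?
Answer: 1913829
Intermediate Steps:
P(1650, -14*r - 19) - 1*(-1912394) = (1650 + (-14*14 - 19)) - 1*(-1912394) = (1650 + (-196 - 19)) + 1912394 = (1650 - 215) + 1912394 = 1435 + 1912394 = 1913829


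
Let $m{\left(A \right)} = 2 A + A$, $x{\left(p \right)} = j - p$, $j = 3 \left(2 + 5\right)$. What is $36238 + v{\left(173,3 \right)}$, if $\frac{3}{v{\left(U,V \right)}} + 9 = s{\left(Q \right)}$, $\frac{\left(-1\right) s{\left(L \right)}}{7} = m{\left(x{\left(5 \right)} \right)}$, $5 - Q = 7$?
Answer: $\frac{4167369}{115} \approx 36238.0$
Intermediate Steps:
$Q = -2$ ($Q = 5 - 7 = -2$)
$j = 21$ ($j = 3 \cdot 7 = 21$)
$x{\left(p \right)} = 21 - p$
$m{\left(A \right)} = 3 A$
$s{\left(L \right)} = -336$ ($s{\left(L \right)} = - 7 \cdot 3 \left(21 - 5\right) = - 7 \cdot 3 \cdot 16 = \left(-7\right) 48 = -336$)
$v{\left(U,V \right)} = - \frac{1}{115}$ ($v{\left(U,V \right)} = \frac{3}{-9 - 336} = \frac{3}{-345} = 3 \left(- \frac{1}{345}\right) = - \frac{1}{115}$)
$36238 + v{\left(173,3 \right)} = 36238 - \frac{1}{115} = \frac{4167369}{115}$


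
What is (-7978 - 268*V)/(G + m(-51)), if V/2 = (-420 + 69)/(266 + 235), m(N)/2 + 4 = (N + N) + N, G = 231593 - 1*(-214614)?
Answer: -1269614/74464131 ≈ -0.017050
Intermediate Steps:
G = 446207 (G = 231593 + 214614 = 446207)
m(N) = -8 + 6*N (m(N) = -8 + 2*((N + N) + N) = -8 + 2*(2*N + N) = -8 + 2*(3*N) = -8 + 6*N)
V = -234/167 (V = 2*((-420 + 69)/(266 + 235)) = 2*(-351/501) = 2*(-351*1/501) = 2*(-117/167) = -234/167 ≈ -1.4012)
(-7978 - 268*V)/(G + m(-51)) = (-7978 - 268*(-234/167))/(446207 + (-8 + 6*(-51))) = (-7978 + 62712/167)/(446207 + (-8 - 306)) = -1269614/(167*(446207 - 314)) = -1269614/167/445893 = -1269614/167*1/445893 = -1269614/74464131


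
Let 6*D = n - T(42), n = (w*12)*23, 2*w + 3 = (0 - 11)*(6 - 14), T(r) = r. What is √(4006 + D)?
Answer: √5954 ≈ 77.162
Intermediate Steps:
w = 85/2 (w = -3/2 + ((0 - 11)*(6 - 14))/2 = -3/2 + (-11*(-8))/2 = -3/2 + (½)*88 = -3/2 + 44 = 85/2 ≈ 42.500)
n = 11730 (n = ((85/2)*12)*23 = 510*23 = 11730)
D = 1948 (D = (11730 - 1*42)/6 = (11730 - 42)/6 = (⅙)*11688 = 1948)
√(4006 + D) = √(4006 + 1948) = √5954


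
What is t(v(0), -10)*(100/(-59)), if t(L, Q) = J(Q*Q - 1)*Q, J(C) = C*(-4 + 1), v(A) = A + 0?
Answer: -297000/59 ≈ -5033.9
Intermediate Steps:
v(A) = A
J(C) = -3*C (J(C) = C*(-3) = -3*C)
t(L, Q) = Q*(3 - 3*Q²) (t(L, Q) = (-3*(Q*Q - 1))*Q = (-3*(Q² - 1))*Q = (-3*(-1 + Q²))*Q = (3 - 3*Q²)*Q = Q*(3 - 3*Q²))
t(v(0), -10)*(100/(-59)) = (3*(-10)*(1 - 1*(-10)²))*(100/(-59)) = (3*(-10)*(1 - 1*100))*(100*(-1/59)) = (3*(-10)*(1 - 100))*(-100/59) = (3*(-10)*(-99))*(-100/59) = 2970*(-100/59) = -297000/59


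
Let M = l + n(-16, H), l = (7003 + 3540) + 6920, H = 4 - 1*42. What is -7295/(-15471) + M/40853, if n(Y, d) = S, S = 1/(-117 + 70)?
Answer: 26705041805/29705727861 ≈ 0.89899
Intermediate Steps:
S = -1/47 (S = 1/(-47) = -1/47 ≈ -0.021277)
H = -38 (H = 4 - 42 = -38)
n(Y, d) = -1/47
l = 17463 (l = 10543 + 6920 = 17463)
M = 820760/47 (M = 17463 - 1/47 = 820760/47 ≈ 17463.)
-7295/(-15471) + M/40853 = -7295/(-15471) + (820760/47)/40853 = -7295*(-1/15471) + (820760/47)*(1/40853) = 7295/15471 + 820760/1920091 = 26705041805/29705727861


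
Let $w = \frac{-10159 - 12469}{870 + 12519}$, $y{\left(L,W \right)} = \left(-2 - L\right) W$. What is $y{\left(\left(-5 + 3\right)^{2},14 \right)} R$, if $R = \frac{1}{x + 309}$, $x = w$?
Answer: $- \frac{1124676}{4114573} \approx -0.27334$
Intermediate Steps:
$y{\left(L,W \right)} = W \left(-2 - L\right)$
$w = - \frac{22628}{13389} \approx -1.69$
$x = - \frac{22628}{13389} \approx -1.69$
$R = \frac{13389}{4114573}$ ($R = \frac{1}{- \frac{22628}{13389} + 309} = \frac{1}{\frac{4114573}{13389}} = \frac{13389}{4114573} \approx 0.003254$)
$y{\left(\left(-5 + 3\right)^{2},14 \right)} R = \left(-1\right) 14 \left(2 + \left(-5 + 3\right)^{2}\right) \frac{13389}{4114573} = \left(-1\right) 14 \left(2 + \left(-2\right)^{2}\right) \frac{13389}{4114573} = \left(-1\right) 14 \left(2 + 4\right) \frac{13389}{4114573} = \left(-1\right) 14 \cdot 6 \cdot \frac{13389}{4114573} = \left(-84\right) \frac{13389}{4114573} = - \frac{1124676}{4114573}$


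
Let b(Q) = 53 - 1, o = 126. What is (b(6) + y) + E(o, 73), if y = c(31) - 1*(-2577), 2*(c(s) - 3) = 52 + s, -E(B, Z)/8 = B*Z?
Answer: -141821/2 ≈ -70911.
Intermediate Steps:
b(Q) = 52
E(B, Z) = -8*B*Z
c(s) = 29 + s/2 (c(s) = 3 + (52 + s)/2 = 3 + (26 + s/2) = 29 + s/2)
y = 5243/2 (y = (29 + (½)*31) - 1*(-2577) = (29 + 31/2) + 2577 = 89/2 + 2577 = 5243/2 ≈ 2621.5)
(b(6) + y) + E(o, 73) = (52 + 5243/2) - 8*126*73 = 5347/2 - 73584 = -141821/2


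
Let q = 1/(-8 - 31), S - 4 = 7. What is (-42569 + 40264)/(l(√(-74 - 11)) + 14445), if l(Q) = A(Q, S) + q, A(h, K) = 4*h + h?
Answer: -50642707830/317370961441 + 17529525*I*√85/317370961441 ≈ -0.15957 + 0.00050923*I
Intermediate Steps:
S = 11 (S = 4 + 7 = 11)
A(h, K) = 5*h
q = -1/39 (q = 1/(-39) = -1/39 ≈ -0.025641)
l(Q) = -1/39 + 5*Q (l(Q) = 5*Q - 1/39 = -1/39 + 5*Q)
(-42569 + 40264)/(l(√(-74 - 11)) + 14445) = (-42569 + 40264)/((-1/39 + 5*√(-74 - 11)) + 14445) = -2305/((-1/39 + 5*√(-85)) + 14445) = -2305/((-1/39 + 5*(I*√85)) + 14445) = -2305/((-1/39 + 5*I*√85) + 14445) = -2305/(563354/39 + 5*I*√85)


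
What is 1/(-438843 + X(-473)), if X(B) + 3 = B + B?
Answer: -1/439792 ≈ -2.2738e-6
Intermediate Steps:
X(B) = -3 + 2*B (X(B) = -3 + (B + B) = -3 + 2*B)
1/(-438843 + X(-473)) = 1/(-438843 + (-3 + 2*(-473))) = 1/(-438843 + (-3 - 946)) = 1/(-438843 - 949) = 1/(-439792) = -1/439792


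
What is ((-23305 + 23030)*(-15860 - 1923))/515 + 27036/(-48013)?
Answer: 46957050137/4945339 ≈ 9495.2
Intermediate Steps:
((-23305 + 23030)*(-15860 - 1923))/515 + 27036/(-48013) = -275*(-17783)*(1/515) + 27036*(-1/48013) = 4890325*(1/515) - 27036/48013 = 978065/103 - 27036/48013 = 46957050137/4945339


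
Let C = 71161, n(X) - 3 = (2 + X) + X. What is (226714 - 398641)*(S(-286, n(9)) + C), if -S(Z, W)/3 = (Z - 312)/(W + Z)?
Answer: -3217364338923/263 ≈ -1.2233e+10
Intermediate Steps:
n(X) = 5 + 2*X (n(X) = 3 + ((2 + X) + X) = 3 + (2 + 2*X) = 5 + 2*X)
S(Z, W) = -3*(-312 + Z)/(W + Z) (S(Z, W) = -3*(Z - 312)/(W + Z) = -3*(-312 + Z)/(W + Z))
(226714 - 398641)*(S(-286, n(9)) + C) = (226714 - 398641)*(3*(312 - 1*(-286))/((5 + 2*9) - 286) + 71161) = -171927*(3*(312 + 286)/((5 + 18) - 286) + 71161) = -171927*(3*598/(23 - 286) + 71161) = -171927*(3*598/(-263) + 71161) = -171927*(3*(-1/263)*598 + 71161) = -171927*(-1794/263 + 71161) = -171927*18713549/263 = -3217364338923/263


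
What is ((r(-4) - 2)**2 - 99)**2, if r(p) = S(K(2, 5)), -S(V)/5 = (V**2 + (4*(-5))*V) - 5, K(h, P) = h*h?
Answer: 13818002500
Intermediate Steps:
K(h, P) = h**2
S(V) = 25 - 5*V**2 + 100*V (S(V) = -5*((V**2 + (4*(-5))*V) - 5) = -5*((V**2 - 20*V) - 5) = -5*(-5 + V**2 - 20*V) = 25 - 5*V**2 + 100*V)
r(p) = 345 (r(p) = 25 - 5*(2**2)**2 + 100*2**2 = 25 - 5*4**2 + 100*4 = 25 - 5*16 + 400 = 25 - 80 + 400 = 345)
((r(-4) - 2)**2 - 99)**2 = ((345 - 2)**2 - 99)**2 = (343**2 - 99)**2 = (117649 - 99)**2 = 117550**2 = 13818002500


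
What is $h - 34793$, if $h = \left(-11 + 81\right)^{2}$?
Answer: $-29893$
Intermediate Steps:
$h = 4900$ ($h = 70^{2} = 4900$)
$h - 34793 = 4900 - 34793 = -29893$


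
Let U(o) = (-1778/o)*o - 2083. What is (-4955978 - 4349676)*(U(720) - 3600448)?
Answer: 33540452463086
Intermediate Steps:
U(o) = -3861 (U(o) = -1778 - 2083 = -3861)
(-4955978 - 4349676)*(U(720) - 3600448) = (-4955978 - 4349676)*(-3861 - 3600448) = -9305654*(-3604309) = 33540452463086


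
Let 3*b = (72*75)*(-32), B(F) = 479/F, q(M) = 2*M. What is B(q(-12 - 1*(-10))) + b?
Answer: -230879/4 ≈ -57720.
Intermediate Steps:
b = -57600 (b = ((72*75)*(-32))/3 = (5400*(-32))/3 = (⅓)*(-172800) = -57600)
B(q(-12 - 1*(-10))) + b = 479/((2*(-12 - 1*(-10)))) - 57600 = 479/((2*(-12 + 10))) - 57600 = 479/((2*(-2))) - 57600 = 479/(-4) - 57600 = 479*(-¼) - 57600 = -479/4 - 57600 = -230879/4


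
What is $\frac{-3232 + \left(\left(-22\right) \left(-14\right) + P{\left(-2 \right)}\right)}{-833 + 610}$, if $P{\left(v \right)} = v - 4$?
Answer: $\frac{2930}{223} \approx 13.139$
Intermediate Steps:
$P{\left(v \right)} = -4 + v$
$\frac{-3232 + \left(\left(-22\right) \left(-14\right) + P{\left(-2 \right)}\right)}{-833 + 610} = \frac{-3232 - -302}{-833 + 610} = \frac{-3232 + \left(308 - 6\right)}{-223} = \left(-3232 + 302\right) \left(- \frac{1}{223}\right) = \left(-2930\right) \left(- \frac{1}{223}\right) = \frac{2930}{223}$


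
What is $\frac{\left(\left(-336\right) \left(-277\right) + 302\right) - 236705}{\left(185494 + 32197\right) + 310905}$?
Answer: $- \frac{143331}{528596} \approx -0.27115$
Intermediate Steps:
$\frac{\left(\left(-336\right) \left(-277\right) + 302\right) - 236705}{\left(185494 + 32197\right) + 310905} = \frac{\left(93072 + 302\right) - 236705}{217691 + 310905} = \frac{93374 - 236705}{528596} = \left(-143331\right) \frac{1}{528596} = - \frac{143331}{528596}$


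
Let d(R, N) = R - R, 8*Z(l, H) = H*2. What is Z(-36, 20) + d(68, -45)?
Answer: 5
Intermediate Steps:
Z(l, H) = H/4 (Z(l, H) = (H*2)/8 = (2*H)/8 = H/4)
d(R, N) = 0
Z(-36, 20) + d(68, -45) = (¼)*20 + 0 = 5 + 0 = 5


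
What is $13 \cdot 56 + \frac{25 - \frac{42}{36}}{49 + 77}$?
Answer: $\frac{550511}{756} \approx 728.19$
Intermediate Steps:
$13 \cdot 56 + \frac{25 - \frac{42}{36}}{49 + 77} = 728 + \frac{25 - \frac{7}{6}}{126} = 728 + \left(25 - \frac{7}{6}\right) \frac{1}{126} = 728 + \frac{143}{6} \cdot \frac{1}{126} = 728 + \frac{143}{756} = \frac{550511}{756}$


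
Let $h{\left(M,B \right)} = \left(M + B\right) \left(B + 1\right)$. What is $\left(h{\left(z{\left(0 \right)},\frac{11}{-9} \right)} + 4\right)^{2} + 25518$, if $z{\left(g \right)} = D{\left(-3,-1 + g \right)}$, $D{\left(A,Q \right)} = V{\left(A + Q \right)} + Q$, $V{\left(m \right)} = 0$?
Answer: $\frac{167556094}{6561} \approx 25538.0$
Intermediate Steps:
$D{\left(A,Q \right)} = Q$ ($D{\left(A,Q \right)} = 0 + Q = Q$)
$z{\left(g \right)} = -1 + g$
$h{\left(M,B \right)} = \left(1 + B\right) \left(B + M\right)$ ($h{\left(M,B \right)} = \left(B + M\right) \left(1 + B\right) = \left(1 + B\right) \left(B + M\right)$)
$\left(h{\left(z{\left(0 \right)},\frac{11}{-9} \right)} + 4\right)^{2} + 25518 = \left(\left(\frac{11}{-9} + \left(-1 + 0\right) + \left(\frac{11}{-9}\right)^{2} + \frac{11}{-9} \left(-1 + 0\right)\right) + 4\right)^{2} + 25518 = \left(\left(11 \left(- \frac{1}{9}\right) - 1 + \left(11 \left(- \frac{1}{9}\right)\right)^{2} + 11 \left(- \frac{1}{9}\right) \left(-1\right)\right) + 4\right)^{2} + 25518 = \left(\left(- \frac{11}{9} - 1 + \left(- \frac{11}{9}\right)^{2} - - \frac{11}{9}\right) + 4\right)^{2} + 25518 = \left(\left(- \frac{11}{9} - 1 + \frac{121}{81} + \frac{11}{9}\right) + 4\right)^{2} + 25518 = \left(\frac{40}{81} + 4\right)^{2} + 25518 = \left(\frac{364}{81}\right)^{2} + 25518 = \frac{132496}{6561} + 25518 = \frac{167556094}{6561}$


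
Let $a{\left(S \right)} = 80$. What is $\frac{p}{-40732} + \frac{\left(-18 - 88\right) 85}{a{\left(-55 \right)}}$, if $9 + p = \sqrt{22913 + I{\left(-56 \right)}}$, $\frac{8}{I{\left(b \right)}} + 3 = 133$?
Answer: $- \frac{9174865}{81464} - \frac{\sqrt{96807685}}{2647580} \approx -112.63$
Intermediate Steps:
$I{\left(b \right)} = \frac{4}{65}$ ($I{\left(b \right)} = \frac{8}{-3 + 133} = \frac{8}{130} = 8 \cdot \frac{1}{130} = \frac{4}{65}$)
$p = -9 + \frac{\sqrt{96807685}}{65}$ ($p = -9 + \sqrt{22913 + \frac{4}{65}} = -9 + \sqrt{\frac{1489349}{65}} = -9 + \frac{\sqrt{96807685}}{65} \approx 142.37$)
$\frac{p}{-40732} + \frac{\left(-18 - 88\right) 85}{a{\left(-55 \right)}} = \frac{-9 + \frac{\sqrt{96807685}}{65}}{-40732} + \frac{\left(-18 - 88\right) 85}{80} = \left(-9 + \frac{\sqrt{96807685}}{65}\right) \left(- \frac{1}{40732}\right) + \left(-106\right) 85 \cdot \frac{1}{80} = \left(\frac{9}{40732} - \frac{\sqrt{96807685}}{2647580}\right) - \frac{901}{8} = - \frac{9174865}{81464} - \frac{\sqrt{96807685}}{2647580}$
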